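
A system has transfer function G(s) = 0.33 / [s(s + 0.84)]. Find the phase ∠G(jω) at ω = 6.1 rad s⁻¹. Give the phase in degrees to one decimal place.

∠(j6.1 + 0.84) = arctan(6.1/0.84) = 82.16°
∠(j6.1) = 90.00°
∠G(j6.1) = − (82.16° + 90.00°) = -172.16°

-172.2°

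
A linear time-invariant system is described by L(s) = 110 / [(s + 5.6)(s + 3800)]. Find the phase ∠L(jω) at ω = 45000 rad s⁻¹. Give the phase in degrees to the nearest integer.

-175°

∠(j45000 + 5.6) = arctan(45000/5.6) = 89.99°
∠(j45000 + 3800) = arctan(45000/3800) = 85.17°
∠L(j45000) = − (89.99° + 85.17°) = -175.17°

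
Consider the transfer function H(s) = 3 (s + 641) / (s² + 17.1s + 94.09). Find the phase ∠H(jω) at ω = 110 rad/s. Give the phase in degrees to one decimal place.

∠(j110 + 641) = arctan(110/641) = 9.74°
∠[(j110)² + 17.1(j110) + 94.09] = ∠[-12006 + j1881] = 171.10°
∠H(j110) = 9.74° − 171.10° = -161.36°

-161.4°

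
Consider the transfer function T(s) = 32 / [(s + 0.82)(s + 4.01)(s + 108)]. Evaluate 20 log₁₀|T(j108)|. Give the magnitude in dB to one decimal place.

-94.9 dB

|j108 + 0.82| = √(108² + 0.82²) = 108
|j108 + 4.01| = √(108² + 4.01²) = 108.1
|j108 + 108| = √(108² + 108²) = 152.7
|T(j108)| = 32 / (108 × 108.1 × 152.7) = 1.7949e-05
20 log₁₀(1.7949e-05) = -94.92 dB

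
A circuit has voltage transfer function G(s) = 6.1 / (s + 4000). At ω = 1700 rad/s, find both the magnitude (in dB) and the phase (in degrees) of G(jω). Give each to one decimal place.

|j1700 + 4000| = √(1700² + 4000²) = 4346
|G(j1700)| = 6.1 / 4346 = 0.0014035
20 log₁₀(0.0014035) = -57.06 dB
∠(j1700 + 4000) = arctan(1700/4000) = 23.03°
∠G(j1700) = −23.03° = -23.03°

|G| = -57.1 dB, ∠G = -23.0°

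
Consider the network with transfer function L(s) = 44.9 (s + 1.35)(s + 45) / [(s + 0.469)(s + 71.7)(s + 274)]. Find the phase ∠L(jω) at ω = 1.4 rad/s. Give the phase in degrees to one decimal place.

-25.1 deg

∠(j1.4 + 1.35) = arctan(1.4/1.35) = 46.04°
∠(j1.4 + 45) = arctan(1.4/45) = 1.78°
∠(j1.4 + 0.469) = arctan(1.4/0.469) = 71.48°
∠(j1.4 + 71.7) = arctan(1.4/71.7) = 1.12°
∠(j1.4 + 274) = arctan(1.4/274) = 0.29°
∠L(j1.4) = 46.04° + 1.78° − (71.48° + 1.12° + 0.29°) = -25.07°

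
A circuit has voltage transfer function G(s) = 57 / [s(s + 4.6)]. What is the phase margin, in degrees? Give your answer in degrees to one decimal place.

33.8 deg

Gain crossover: |G(jω)| = 1 at ω ≈ 6.88 rad s⁻¹.
∠G(j6.88) = −90° − arctan(6.88/4.6) ≈ -146.25°
PM = 180° + (-146.25°) = 33.75°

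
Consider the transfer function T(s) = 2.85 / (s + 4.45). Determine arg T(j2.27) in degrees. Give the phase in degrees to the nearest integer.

∠(j2.27 + 4.45) = arctan(2.27/4.45) = 27.03°
∠T(j2.27) = −27.03° = -27.03°

-27 deg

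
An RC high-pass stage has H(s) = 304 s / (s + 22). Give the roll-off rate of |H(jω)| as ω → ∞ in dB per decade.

0 dB/decade

With 1 zero and 1 pole, the high-frequency asymptotic slope is 20 × (1 − 1) = 0 dB/decade.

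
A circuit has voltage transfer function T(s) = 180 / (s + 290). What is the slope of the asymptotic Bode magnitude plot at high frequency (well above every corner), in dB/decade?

With 0 zeros and 1 pole, the high-frequency asymptotic slope is 20 × (0 − 1) = -20 dB/decade.

-20 dB/decade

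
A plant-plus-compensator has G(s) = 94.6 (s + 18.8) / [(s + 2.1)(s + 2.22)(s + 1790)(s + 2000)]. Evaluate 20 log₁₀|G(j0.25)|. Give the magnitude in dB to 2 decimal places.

-79.56 dB

|j0.25 + 18.8| = √(0.25² + 18.8²) = 18.8
|j0.25 + 2.1| = √(0.25² + 2.1²) = 2.115
|j0.25 + 2.22| = √(0.25² + 2.22²) = 2.234
|j0.25 + 1790| = √(0.25² + 1790²) = 1790
|j0.25 + 2000| = √(0.25² + 2000²) = 2000
|G(j0.25)| = 94.6 × 18.8 / (2.115 × 2.234 × 1790 × 2000) = 0.00010516
20 log₁₀(0.00010516) = -79.563 dB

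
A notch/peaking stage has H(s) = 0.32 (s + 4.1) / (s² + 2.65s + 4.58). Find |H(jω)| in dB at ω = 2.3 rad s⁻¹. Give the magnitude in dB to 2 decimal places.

|j2.3 + 4.1| = √(2.3² + 4.1²) = 4.701
|(j2.3)² + 2.65(j2.3) + 4.58| = |-0.71 + j6.095| = 6.136
|H(j2.3)| = 0.32 × 4.701 / 6.136 = 0.24516
20 log₁₀(0.24516) = -12.211 dB

-12.21 dB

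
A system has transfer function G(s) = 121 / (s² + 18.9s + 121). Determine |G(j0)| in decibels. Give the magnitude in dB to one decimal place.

0.0 dB

G(0) = 121 / 121 = 1
20 log₁₀(1) = 0.00 dB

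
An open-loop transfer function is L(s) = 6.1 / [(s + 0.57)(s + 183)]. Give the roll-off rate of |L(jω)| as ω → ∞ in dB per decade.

-40 dB/decade

With 0 zeros and 2 poles, the high-frequency asymptotic slope is 20 × (0 − 2) = -40 dB/decade.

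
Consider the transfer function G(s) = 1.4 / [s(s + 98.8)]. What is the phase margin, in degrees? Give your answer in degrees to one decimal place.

Gain crossover: |G(jω)| = 1 at ω ≈ 0.0142 rad/s.
∠G(j0.0142) = −90° − arctan(0.0142/98.8) ≈ -90.01°
PM = 180° + (-90.01°) = 89.99°

90.0°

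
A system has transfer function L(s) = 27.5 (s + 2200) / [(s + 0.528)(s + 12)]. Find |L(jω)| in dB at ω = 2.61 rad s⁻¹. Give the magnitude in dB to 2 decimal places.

65.34 dB

|j2.61 + 2200| = √(2.61² + 2200²) = 2200
|j2.61 + 0.528| = √(2.61² + 0.528²) = 2.663
|j2.61 + 12| = √(2.61² + 12²) = 12.28
|L(j2.61)| = 27.5 × 2200 / (2.663 × 12.28) = 1850.1
20 log₁₀(1850.1) = 65.344 dB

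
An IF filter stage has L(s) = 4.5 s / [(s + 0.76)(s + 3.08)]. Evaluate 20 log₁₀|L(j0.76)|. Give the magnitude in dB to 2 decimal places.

0.03 dB

|j0.76| = 0.76
|j0.76 + 0.76| = √(0.76² + 0.76²) = 1.075
|j0.76 + 3.08| = √(0.76² + 3.08²) = 3.172
|L(j0.76)| = 4.5 × 0.76 / (1.075 × 3.172) = 1.003
20 log₁₀(1.003) = 0.026 dB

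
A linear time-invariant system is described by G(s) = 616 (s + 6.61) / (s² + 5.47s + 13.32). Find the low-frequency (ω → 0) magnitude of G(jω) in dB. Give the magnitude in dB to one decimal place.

G(0) = 616 × 6.61 / 13.32 = 305.69
20 log₁₀(305.69) = 49.71 dB

49.7 dB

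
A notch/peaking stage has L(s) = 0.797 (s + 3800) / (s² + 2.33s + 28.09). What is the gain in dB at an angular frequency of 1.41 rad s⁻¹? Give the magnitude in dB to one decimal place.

|j1.41 + 3800| = √(1.41² + 3800²) = 3800
|(j1.41)² + 2.33(j1.41) + 28.09| = |26.102 + j3.2853| = 26.31
|L(j1.41)| = 0.797 × 3800 / 26.31 = 115.12
20 log₁₀(115.12) = 41.22 dB

41.2 dB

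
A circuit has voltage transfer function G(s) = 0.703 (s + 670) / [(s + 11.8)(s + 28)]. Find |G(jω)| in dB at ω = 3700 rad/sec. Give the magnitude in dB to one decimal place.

|j3700 + 670| = √(3700² + 670²) = 3760
|j3700 + 11.8| = √(3700² + 11.8²) = 3700
|j3700 + 28| = √(3700² + 28²) = 3700
|G(j3700)| = 0.703 × 3760 / (3700 × 3700) = 0.00019308
20 log₁₀(0.00019308) = -74.29 dB

-74.3 dB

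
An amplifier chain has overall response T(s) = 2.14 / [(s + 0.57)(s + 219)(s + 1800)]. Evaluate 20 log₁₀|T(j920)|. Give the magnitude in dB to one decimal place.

-178.3 dB

|j920 + 0.57| = √(920² + 0.57²) = 920
|j920 + 219| = √(920² + 219²) = 945.7
|j920 + 1800| = √(920² + 1800²) = 2021
|T(j920)| = 2.14 / (920 × 945.7 × 2021) = 1.2167e-09
20 log₁₀(1.2167e-09) = -178.30 dB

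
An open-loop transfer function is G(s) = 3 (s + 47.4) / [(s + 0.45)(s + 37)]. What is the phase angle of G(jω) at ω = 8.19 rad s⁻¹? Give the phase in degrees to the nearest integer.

∠(j8.19 + 47.4) = arctan(8.19/47.4) = 9.80°
∠(j8.19 + 0.45) = arctan(8.19/0.45) = 86.86°
∠(j8.19 + 37) = arctan(8.19/37) = 12.48°
∠G(j8.19) = 9.80° − (86.86° + 12.48°) = -89.53°

-90°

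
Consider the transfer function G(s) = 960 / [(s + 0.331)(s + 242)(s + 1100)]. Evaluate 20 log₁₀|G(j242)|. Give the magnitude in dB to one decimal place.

|j242 + 0.331| = √(242² + 0.331²) = 242
|j242 + 242| = √(242² + 242²) = 342.2
|j242 + 1100| = √(242² + 1100²) = 1126
|G(j242)| = 960 / (242 × 342.2 × 1126) = 1.0291e-05
20 log₁₀(1.0291e-05) = -99.75 dB

-99.8 dB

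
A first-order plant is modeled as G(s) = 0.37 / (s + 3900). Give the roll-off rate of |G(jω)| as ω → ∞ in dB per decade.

-20 dB/decade

With 0 zeros and 1 pole, the high-frequency asymptotic slope is 20 × (0 − 1) = -20 dB/decade.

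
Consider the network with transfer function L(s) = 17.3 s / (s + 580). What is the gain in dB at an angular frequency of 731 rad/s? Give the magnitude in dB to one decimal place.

22.6 dB

|j731| = 731
|j731 + 580| = √(731² + 580²) = 933.1
|L(j731)| = 17.3 × 731 / 933.1 = 13.552
20 log₁₀(13.552) = 22.64 dB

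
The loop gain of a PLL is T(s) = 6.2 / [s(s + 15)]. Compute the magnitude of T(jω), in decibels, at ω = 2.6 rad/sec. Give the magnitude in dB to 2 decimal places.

-16.10 dB

|j2.6 + 15| = √(2.6² + 15²) = 15.22
|j2.6| = 2.6
|T(j2.6)| = 6.2 / (15.22 × 2.6) = 0.15664
20 log₁₀(0.15664) = -16.102 dB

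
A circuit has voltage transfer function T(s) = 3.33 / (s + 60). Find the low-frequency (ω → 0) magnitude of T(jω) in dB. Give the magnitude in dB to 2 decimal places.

-25.11 dB

T(0) = 3.33 / 60 = 0.0555
20 log₁₀(0.0555) = -25.114 dB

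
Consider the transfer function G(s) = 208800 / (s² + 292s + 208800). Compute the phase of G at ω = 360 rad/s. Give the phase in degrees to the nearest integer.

-53°

∠[(j360)² + 292(j360) + 208800] = ∠[79200 + j1.0512e+05] = 53.00°
∠G(j360) = −53.00° = -53.00°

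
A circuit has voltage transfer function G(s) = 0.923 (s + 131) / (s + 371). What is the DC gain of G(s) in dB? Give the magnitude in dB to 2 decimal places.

G(0) = 0.923 × 131 / 371 = 0.32591
20 log₁₀(0.32591) = -9.738 dB

-9.74 dB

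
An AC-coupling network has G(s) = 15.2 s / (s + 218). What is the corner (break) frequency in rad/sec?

The single real pole at s = −218 gives a corner at ω = 218 rad/sec.

218 rad/sec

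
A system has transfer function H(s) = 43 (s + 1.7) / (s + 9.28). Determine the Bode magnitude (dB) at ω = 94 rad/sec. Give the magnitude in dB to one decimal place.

|j94 + 1.7| = √(94² + 1.7²) = 94.02
|j94 + 9.28| = √(94² + 9.28²) = 94.46
|H(j94)| = 43 × 94.02 / 94.46 = 42.799
20 log₁₀(42.799) = 32.63 dB

32.6 dB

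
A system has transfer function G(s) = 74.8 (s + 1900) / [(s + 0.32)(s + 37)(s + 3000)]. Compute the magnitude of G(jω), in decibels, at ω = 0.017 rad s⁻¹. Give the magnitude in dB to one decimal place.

|j0.017 + 1900| = √(0.017² + 1900²) = 1900
|j0.017 + 0.32| = √(0.017² + 0.32²) = 0.3205
|j0.017 + 37| = √(0.017² + 37²) = 37
|j0.017 + 3000| = √(0.017² + 3000²) = 3000
|G(j0.017)| = 74.8 × 1900 / (0.3205 × 37 × 3000) = 3.9955
20 log₁₀(3.9955) = 12.03 dB

12.0 dB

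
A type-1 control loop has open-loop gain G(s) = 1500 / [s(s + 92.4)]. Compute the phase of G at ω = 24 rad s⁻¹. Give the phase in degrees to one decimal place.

-104.6°

∠(j24 + 92.4) = arctan(24/92.4) = 14.56°
∠(j24) = 90.00°
∠G(j24) = − (14.56° + 90.00°) = -104.56°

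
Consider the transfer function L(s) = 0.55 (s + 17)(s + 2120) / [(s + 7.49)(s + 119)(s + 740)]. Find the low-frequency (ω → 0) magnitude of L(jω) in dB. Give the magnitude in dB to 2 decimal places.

-30.44 dB

L(0) = 0.55 × 17 × 2120 / (7.49 × 119 × 740) = 0.030053
20 log₁₀(0.030053) = -30.442 dB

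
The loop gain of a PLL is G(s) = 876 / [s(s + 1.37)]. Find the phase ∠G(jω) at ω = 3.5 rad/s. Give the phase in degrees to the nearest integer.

∠(j3.5 + 1.37) = arctan(3.5/1.37) = 68.62°
∠(j3.5) = 90.00°
∠G(j3.5) = − (68.62° + 90.00°) = -158.62°

-159°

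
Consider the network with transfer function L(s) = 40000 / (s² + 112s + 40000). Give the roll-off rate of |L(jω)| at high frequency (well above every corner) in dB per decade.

-40 dB/decade

With 0 zeros and 2 poles, the high-frequency asymptotic slope is 20 × (0 − 2) = -40 dB/decade.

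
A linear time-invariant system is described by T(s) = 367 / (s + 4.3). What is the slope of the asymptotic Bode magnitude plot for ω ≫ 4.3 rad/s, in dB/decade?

With 0 zeros and 1 pole, the high-frequency asymptotic slope is 20 × (0 − 1) = -20 dB/decade.

-20 dB/decade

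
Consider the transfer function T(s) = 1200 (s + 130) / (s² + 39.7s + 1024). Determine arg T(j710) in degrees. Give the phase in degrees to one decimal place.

-97.2°

∠(j710 + 130) = arctan(710/130) = 79.62°
∠[(j710)² + 39.7(j710) + 1024] = ∠[-5.0308e+05 + j28187] = 176.79°
∠T(j710) = 79.62° − 176.79° = -97.17°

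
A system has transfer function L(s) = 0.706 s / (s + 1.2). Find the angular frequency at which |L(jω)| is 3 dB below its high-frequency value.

1.2 rad/s

For a single-pole high-pass, the −3 dB point is at the pole: ω = 1.2 rad/s.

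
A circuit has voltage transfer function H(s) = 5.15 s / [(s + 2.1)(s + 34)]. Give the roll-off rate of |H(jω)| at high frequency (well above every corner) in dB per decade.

-20 dB/decade

With 1 zero and 2 poles, the high-frequency asymptotic slope is 20 × (1 − 2) = -20 dB/decade.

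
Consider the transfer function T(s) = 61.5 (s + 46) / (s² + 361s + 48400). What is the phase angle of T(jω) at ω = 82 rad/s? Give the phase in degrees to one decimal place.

∠(j82 + 46) = arctan(82/46) = 60.71°
∠[(j82)² + 361(j82) + 48400] = ∠[41676 + j29602] = 35.39°
∠T(j82) = 60.71° − 35.39° = 25.32°

25.3 deg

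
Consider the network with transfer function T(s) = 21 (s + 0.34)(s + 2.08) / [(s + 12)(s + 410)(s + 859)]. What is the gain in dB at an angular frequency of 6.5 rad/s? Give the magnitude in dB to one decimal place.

|j6.5 + 0.34| = √(6.5² + 0.34²) = 6.509
|j6.5 + 2.08| = √(6.5² + 2.08²) = 6.825
|j6.5 + 12| = √(6.5² + 12²) = 13.65
|j6.5 + 410| = √(6.5² + 410²) = 410.1
|j6.5 + 859| = √(6.5² + 859²) = 859
|T(j6.5)| = 21 × 6.509 × 6.825 / (13.65 × 410.1 × 859) = 0.00019405
20 log₁₀(0.00019405) = -74.24 dB

-74.2 dB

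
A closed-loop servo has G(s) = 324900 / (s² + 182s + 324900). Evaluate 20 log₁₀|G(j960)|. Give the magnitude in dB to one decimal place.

-5.6 dB

|(j960)² + 182(j960) + 324900| = |-5.967e+05 + j1.7472e+05| = 6.218e+05
|G(j960)| = 324900 / 6.218e+05 = 0.52255
20 log₁₀(0.52255) = -5.64 dB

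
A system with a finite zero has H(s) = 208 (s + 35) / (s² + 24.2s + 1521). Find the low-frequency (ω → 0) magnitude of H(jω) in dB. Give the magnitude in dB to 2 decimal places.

H(0) = 208 × 35 / 1521 = 4.7863
20 log₁₀(4.7863) = 13.600 dB

13.60 dB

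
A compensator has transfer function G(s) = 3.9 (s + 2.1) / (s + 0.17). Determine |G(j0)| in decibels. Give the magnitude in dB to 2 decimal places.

G(0) = 3.9 × 2.1 / 0.17 = 48.176
20 log₁₀(48.176) = 33.657 dB

33.66 dB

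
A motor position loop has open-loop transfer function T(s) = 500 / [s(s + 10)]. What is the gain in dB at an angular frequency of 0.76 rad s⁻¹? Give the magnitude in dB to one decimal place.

|j0.76 + 10| = √(0.76² + 10²) = 10.03
|j0.76| = 0.76
|T(j0.76)| = 500 / (10.03 × 0.76) = 65.6
20 log₁₀(65.6) = 36.34 dB

36.3 dB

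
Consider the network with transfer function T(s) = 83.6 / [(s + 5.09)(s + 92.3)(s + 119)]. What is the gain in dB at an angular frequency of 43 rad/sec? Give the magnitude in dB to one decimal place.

|j43 + 5.09| = √(43² + 5.09²) = 43.3
|j43 + 92.3| = √(43² + 92.3²) = 101.8
|j43 + 119| = √(43² + 119²) = 126.5
|T(j43)| = 83.6 / (43.3 × 101.8 × 126.5) = 0.00014985
20 log₁₀(0.00014985) = -76.49 dB

-76.5 dB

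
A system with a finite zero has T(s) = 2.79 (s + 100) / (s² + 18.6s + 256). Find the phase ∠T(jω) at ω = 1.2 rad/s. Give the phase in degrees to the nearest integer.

-4 deg

∠(j1.2 + 100) = arctan(1.2/100) = 0.69°
∠[(j1.2)² + 18.6(j1.2) + 256] = ∠[254.56 + j22.32] = 5.01°
∠T(j1.2) = 0.69° − 5.01° = -4.32°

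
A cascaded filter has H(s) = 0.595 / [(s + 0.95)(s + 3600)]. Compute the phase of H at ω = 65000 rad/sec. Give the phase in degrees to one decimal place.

-176.8°

∠(j65000 + 0.95) = arctan(65000/0.95) = 90.00°
∠(j65000 + 3600) = arctan(65000/3600) = 86.83°
∠H(j65000) = − (90.00° + 86.83°) = -176.83°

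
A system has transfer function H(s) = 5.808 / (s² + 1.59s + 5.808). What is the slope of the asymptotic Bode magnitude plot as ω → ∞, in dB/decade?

-40 dB/decade

With 0 zeros and 2 poles, the high-frequency asymptotic slope is 20 × (0 − 2) = -40 dB/decade.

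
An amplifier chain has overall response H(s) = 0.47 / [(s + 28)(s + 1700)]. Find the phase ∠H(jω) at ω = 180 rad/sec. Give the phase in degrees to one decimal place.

-87.2°

∠(j180 + 28) = arctan(180/28) = 81.16°
∠(j180 + 1700) = arctan(180/1700) = 6.04°
∠H(j180) = − (81.16° + 6.04°) = -87.20°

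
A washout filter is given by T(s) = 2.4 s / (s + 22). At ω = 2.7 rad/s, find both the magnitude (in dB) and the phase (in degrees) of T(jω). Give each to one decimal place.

|T| = -10.7 dB, ∠T = 83.0 deg

|j2.7| = 2.7
|j2.7 + 22| = √(2.7² + 22²) = 22.17
|T(j2.7)| = 2.4 × 2.7 / 22.17 = 0.29235
20 log₁₀(0.29235) = -10.68 dB
∠(j2.7) = 90.00°
∠(j2.7 + 22) = arctan(2.7/22) = 7.00°
∠T(j2.7) = 90.00° − 7.00° = 83.00°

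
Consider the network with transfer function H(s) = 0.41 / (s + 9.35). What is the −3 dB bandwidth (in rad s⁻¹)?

For a single-pole low-pass, the −3 dB point is at the pole: ω = 9.35 rad s⁻¹.

9.35 rad s⁻¹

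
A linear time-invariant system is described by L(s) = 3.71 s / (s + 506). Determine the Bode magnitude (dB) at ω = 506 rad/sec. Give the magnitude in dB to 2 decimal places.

|j506| = 506
|j506 + 506| = √(506² + 506²) = 715.6
|L(j506)| = 3.71 × 506 / 715.6 = 2.6234
20 log₁₀(2.6234) = 8.377 dB

8.38 dB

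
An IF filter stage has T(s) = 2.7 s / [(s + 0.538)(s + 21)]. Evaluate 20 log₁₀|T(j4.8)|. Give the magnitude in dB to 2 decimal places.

-18.09 dB

|j4.8| = 4.8
|j4.8 + 0.538| = √(4.8² + 0.538²) = 4.83
|j4.8 + 21| = √(4.8² + 21²) = 21.54
|T(j4.8)| = 2.7 × 4.8 / (4.83 × 21.54) = 0.12456
20 log₁₀(0.12456) = -18.092 dB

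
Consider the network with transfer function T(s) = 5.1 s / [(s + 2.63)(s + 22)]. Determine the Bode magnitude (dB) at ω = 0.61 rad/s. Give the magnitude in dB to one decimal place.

-25.6 dB

|j0.61| = 0.61
|j0.61 + 2.63| = √(0.61² + 2.63²) = 2.7
|j0.61 + 22| = √(0.61² + 22²) = 22.01
|T(j0.61)| = 5.1 × 0.61 / (2.7 × 22.01) = 0.052357
20 log₁₀(0.052357) = -25.62 dB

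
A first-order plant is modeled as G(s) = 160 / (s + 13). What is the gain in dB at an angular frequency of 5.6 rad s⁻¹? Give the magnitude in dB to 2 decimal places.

|j5.6 + 13| = √(5.6² + 13²) = 14.15
|G(j5.6)| = 160 / 14.15 = 11.304
20 log₁₀(11.304) = 21.064 dB

21.06 dB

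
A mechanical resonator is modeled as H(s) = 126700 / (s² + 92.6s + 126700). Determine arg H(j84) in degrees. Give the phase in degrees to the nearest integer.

∠[(j84)² + 92.6(j84) + 126700] = ∠[1.1964e+05 + j7778.4] = 3.72°
∠H(j84) = −3.72° = -3.72°

-4°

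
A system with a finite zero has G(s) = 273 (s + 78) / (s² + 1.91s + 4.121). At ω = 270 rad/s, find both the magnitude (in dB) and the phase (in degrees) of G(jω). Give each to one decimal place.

|j270 + 78| = √(270² + 78²) = 281
|(j270)² + 1.91(j270) + 4.121| = |-72896 + j515.7| = 7.29e+04
|G(j270)| = 273 × 281 / 7.29e+04 = 1.0525
20 log₁₀(1.0525) = 0.44 dB
∠(j270 + 78) = arctan(270/78) = 73.89°
∠[(j270)² + 1.91(j270) + 4.121] = ∠[-72896 + j515.7] = 179.59°
∠G(j270) = 73.89° − 179.59° = -105.71°

|G| = 0.4 dB, ∠G = -105.7°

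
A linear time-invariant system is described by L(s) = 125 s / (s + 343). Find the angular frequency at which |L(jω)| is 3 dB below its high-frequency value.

For a single-pole high-pass, the −3 dB point is at the pole: ω = 343 rad/s.

343 rad/s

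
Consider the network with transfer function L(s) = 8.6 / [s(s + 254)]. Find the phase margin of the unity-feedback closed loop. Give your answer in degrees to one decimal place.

90.0°

Gain crossover: |L(jω)| = 1 at ω ≈ 0.0339 rad/s.
∠L(j0.0339) = −90° − arctan(0.0339/254) ≈ -90.01°
PM = 180° + (-90.01°) = 89.99°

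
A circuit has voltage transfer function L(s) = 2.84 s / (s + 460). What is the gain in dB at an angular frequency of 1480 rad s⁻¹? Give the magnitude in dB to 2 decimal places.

8.67 dB

|j1480| = 1480
|j1480 + 460| = √(1480² + 460²) = 1550
|L(j1480)| = 2.84 × 1480 / 1550 = 2.712
20 log₁₀(2.712) = 8.666 dB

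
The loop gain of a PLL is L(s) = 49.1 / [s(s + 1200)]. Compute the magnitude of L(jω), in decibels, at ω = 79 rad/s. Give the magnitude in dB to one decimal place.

-65.7 dB

|j79 + 1200| = √(79² + 1200²) = 1203
|j79| = 79
|L(j79)| = 49.1 / (1203 × 79) = 0.00051681
20 log₁₀(0.00051681) = -65.73 dB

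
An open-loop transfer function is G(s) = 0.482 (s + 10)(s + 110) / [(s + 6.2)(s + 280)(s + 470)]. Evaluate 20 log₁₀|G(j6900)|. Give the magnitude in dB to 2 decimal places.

-83.14 dB

|j6900 + 10| = √(6900² + 10²) = 6900
|j6900 + 110| = √(6900² + 110²) = 6901
|j6900 + 6.2| = √(6900² + 6.2²) = 6900
|j6900 + 280| = √(6900² + 280²) = 6906
|j6900 + 470| = √(6900² + 470²) = 6916
|G(j6900)| = 0.482 × 6900 × 6901 / (6900 × 6906 × 6916) = 6.9645e-05
20 log₁₀(6.9645e-05) = -83.142 dB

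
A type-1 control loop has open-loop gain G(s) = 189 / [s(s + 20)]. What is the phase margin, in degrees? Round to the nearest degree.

67°

Gain crossover: |G(jω)| = 1 at ω ≈ 8.67 rad s⁻¹.
∠G(j8.67) = −90° − arctan(8.67/20) ≈ -113.44°
PM = 180° + (-113.44°) = 66.56°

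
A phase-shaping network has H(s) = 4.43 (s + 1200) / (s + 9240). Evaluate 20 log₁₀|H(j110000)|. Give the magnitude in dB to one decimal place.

12.9 dB

|j110000 + 1200| = √(110000² + 1200²) = 1.1e+05
|j110000 + 9240| = √(110000² + 9240²) = 1.104e+05
|H(j110000)| = 4.43 × 1.1e+05 / 1.104e+05 = 4.4147
20 log₁₀(4.4147) = 12.90 dB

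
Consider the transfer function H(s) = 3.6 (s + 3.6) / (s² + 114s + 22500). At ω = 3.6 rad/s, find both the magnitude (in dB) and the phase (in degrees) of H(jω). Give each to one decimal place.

|j3.6 + 3.6| = √(3.6² + 3.6²) = 5.091
|(j3.6)² + 114(j3.6) + 22500| = |22487 + j410.4| = 2.249e+04
|H(j3.6)| = 3.6 × 5.091 / 2.249e+04 = 0.00081492
20 log₁₀(0.00081492) = -61.78 dB
∠(j3.6 + 3.6) = arctan(3.6/3.6) = 45.00°
∠[(j3.6)² + 114(j3.6) + 22500] = ∠[22487 + j410.4] = 1.05°
∠H(j3.6) = 45.00° − 1.05° = 43.95°

|H| = -61.8 dB, ∠H = 44.0°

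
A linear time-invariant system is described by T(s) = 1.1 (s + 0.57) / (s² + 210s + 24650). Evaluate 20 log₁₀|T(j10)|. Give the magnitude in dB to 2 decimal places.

-66.99 dB

|j10 + 0.57| = √(10² + 0.57²) = 10.02
|(j10)² + 210(j10) + 24650| = |24550 + j2100| = 2.464e+04
|T(j10)| = 1.1 × 10.02 / 2.464e+04 = 0.00044716
20 log₁₀(0.00044716) = -66.991 dB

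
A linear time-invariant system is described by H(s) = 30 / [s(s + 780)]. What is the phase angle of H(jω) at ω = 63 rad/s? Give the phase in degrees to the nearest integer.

∠(j63 + 780) = arctan(63/780) = 4.62°
∠(j63) = 90.00°
∠H(j63) = − (4.62° + 90.00°) = -94.62°

-95°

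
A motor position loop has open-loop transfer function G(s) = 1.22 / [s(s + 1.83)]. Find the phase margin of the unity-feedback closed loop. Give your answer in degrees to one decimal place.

71.0°

Gain crossover: |G(jω)| = 1 at ω ≈ 0.63 rad/s.
∠G(j0.63) = −90° − arctan(0.63/1.83) ≈ -109.01°
PM = 180° + (-109.01°) = 70.99°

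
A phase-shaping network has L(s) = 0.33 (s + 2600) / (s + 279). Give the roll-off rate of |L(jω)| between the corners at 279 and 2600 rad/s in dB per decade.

-20 dB/decade

In this band the factors already past their corner are: pole at 279; net slope = -20 dB/decade.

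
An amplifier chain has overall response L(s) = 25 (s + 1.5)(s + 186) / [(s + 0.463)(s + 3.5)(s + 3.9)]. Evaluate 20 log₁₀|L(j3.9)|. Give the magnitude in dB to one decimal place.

|j3.9 + 1.5| = √(3.9² + 1.5²) = 4.179
|j3.9 + 186| = √(3.9² + 186²) = 186
|j3.9 + 0.463| = √(3.9² + 0.463²) = 3.927
|j3.9 + 3.5| = √(3.9² + 3.5²) = 5.24
|j3.9 + 3.9| = √(3.9² + 3.9²) = 5.515
|L(j3.9)| = 25 × 4.179 × 186 / (3.927 × 5.24 × 5.515) = 171.21
20 log₁₀(171.21) = 44.67 dB

44.7 dB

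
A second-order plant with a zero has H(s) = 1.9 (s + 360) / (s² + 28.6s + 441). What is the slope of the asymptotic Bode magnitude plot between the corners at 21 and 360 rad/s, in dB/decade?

-40 dB/decade

In this band the factors already past their corner are: complex pole pair at ωₙ ≈ 21; net slope = -40 dB/decade.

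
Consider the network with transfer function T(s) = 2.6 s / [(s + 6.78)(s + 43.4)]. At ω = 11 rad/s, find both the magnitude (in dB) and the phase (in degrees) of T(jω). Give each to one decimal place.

|T| = -26.1 dB, ∠T = 17.4°

|j11| = 11
|j11 + 6.78| = √(11² + 6.78²) = 12.92
|j11 + 43.4| = √(11² + 43.4²) = 44.77
|T(j11)| = 2.6 × 11 / (12.92 × 44.77) = 0.049436
20 log₁₀(0.049436) = -26.12 dB
∠(j11) = 90.00°
∠(j11 + 6.78) = arctan(11/6.78) = 58.35°
∠(j11 + 43.4) = arctan(11/43.4) = 14.22°
∠T(j11) = 90.00° − (58.35° + 14.22°) = 17.43°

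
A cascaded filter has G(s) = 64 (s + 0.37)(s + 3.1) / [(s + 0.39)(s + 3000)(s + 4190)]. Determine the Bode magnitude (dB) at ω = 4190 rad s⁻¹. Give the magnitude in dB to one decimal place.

|j4190 + 0.37| = √(4190² + 0.37²) = 4190
|j4190 + 3.1| = √(4190² + 3.1²) = 4190
|j4190 + 0.39| = √(4190² + 0.39²) = 4190
|j4190 + 3000| = √(4190² + 3000²) = 5153
|j4190 + 4190| = √(4190² + 4190²) = 5926
|G(j4190)| = 64 × 4190 × 4190 / (4190 × 5153 × 5926) = 0.0087818
20 log₁₀(0.0087818) = -41.13 dB

-41.1 dB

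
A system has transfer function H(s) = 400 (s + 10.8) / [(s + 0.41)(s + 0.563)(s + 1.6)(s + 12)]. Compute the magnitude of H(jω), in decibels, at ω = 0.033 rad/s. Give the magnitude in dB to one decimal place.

59.7 dB

|j0.033 + 10.8| = √(0.033² + 10.8²) = 10.8
|j0.033 + 0.41| = √(0.033² + 0.41²) = 0.4113
|j0.033 + 0.563| = √(0.033² + 0.563²) = 0.564
|j0.033 + 1.6| = √(0.033² + 1.6²) = 1.6
|j0.033 + 12| = √(0.033² + 12²) = 12
|H(j0.033)| = 400 × 10.8 / (0.4113 × 0.564 × 1.6 × 12) = 969.73
20 log₁₀(969.73) = 59.73 dB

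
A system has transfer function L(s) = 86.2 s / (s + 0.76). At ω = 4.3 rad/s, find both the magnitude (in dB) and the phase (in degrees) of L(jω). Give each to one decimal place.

|j4.3| = 4.3
|j4.3 + 0.76| = √(4.3² + 0.76²) = 4.367
|L(j4.3)| = 86.2 × 4.3 / 4.367 = 84.884
20 log₁₀(84.884) = 38.58 dB
∠(j4.3) = 90.00°
∠(j4.3 + 0.76) = arctan(4.3/0.76) = 79.98°
∠L(j4.3) = 90.00° − 79.98° = 10.02°

|L| = 38.6 dB, ∠L = 10.0°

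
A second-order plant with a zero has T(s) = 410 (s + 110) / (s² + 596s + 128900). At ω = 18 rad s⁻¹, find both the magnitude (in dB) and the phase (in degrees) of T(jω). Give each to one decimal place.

|T| = -9.0 dB, ∠T = 4.5 deg

|j18 + 110| = √(18² + 110²) = 111.5
|(j18)² + 596(j18) + 128900| = |1.2858e+05 + j10728| = 1.29e+05
|T(j18)| = 410 × 111.5 / 1.29e+05 = 0.3542
20 log₁₀(0.3542) = -9.02 dB
∠(j18 + 110) = arctan(18/110) = 9.29°
∠[(j18)² + 596(j18) + 128900] = ∠[1.2858e+05 + j10728] = 4.77°
∠T(j18) = 9.29° − 4.77° = 4.52°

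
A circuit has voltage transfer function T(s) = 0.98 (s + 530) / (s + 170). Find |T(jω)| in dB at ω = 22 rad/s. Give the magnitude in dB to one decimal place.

9.6 dB

|j22 + 530| = √(22² + 530²) = 530.5
|j22 + 170| = √(22² + 170²) = 171.4
|T(j22)| = 0.98 × 530.5 / 171.4 = 3.0326
20 log₁₀(3.0326) = 9.64 dB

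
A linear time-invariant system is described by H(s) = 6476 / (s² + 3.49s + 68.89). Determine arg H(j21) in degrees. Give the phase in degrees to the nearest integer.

∠[(j21)² + 3.49(j21) + 68.89] = ∠[-372.11 + j73.29] = 168.86°
∠H(j21) = −168.86° = -168.86°

-169°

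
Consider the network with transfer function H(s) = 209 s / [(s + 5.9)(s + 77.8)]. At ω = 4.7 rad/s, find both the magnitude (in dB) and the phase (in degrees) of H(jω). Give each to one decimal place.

|H| = 4.5 dB, ∠H = 48.0 deg

|j4.7| = 4.7
|j4.7 + 5.9| = √(4.7² + 5.9²) = 7.543
|j4.7 + 77.8| = √(4.7² + 77.8²) = 77.94
|H(j4.7)| = 209 × 4.7 / (7.543 × 77.94) = 1.6708
20 log₁₀(1.6708) = 4.46 dB
∠(j4.7) = 90.00°
∠(j4.7 + 5.9) = arctan(4.7/5.9) = 38.54°
∠(j4.7 + 77.8) = arctan(4.7/77.8) = 3.46°
∠H(j4.7) = 90.00° − (38.54° + 3.46°) = 48.00°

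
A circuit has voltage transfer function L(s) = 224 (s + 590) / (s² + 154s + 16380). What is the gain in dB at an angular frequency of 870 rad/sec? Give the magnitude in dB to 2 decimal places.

-10.09 dB

|j870 + 590| = √(870² + 590²) = 1051
|(j870)² + 154(j870) + 16380| = |-7.4052e+05 + j1.3398e+05| = 7.525e+05
|L(j870)| = 224 × 1051 / 7.525e+05 = 0.31289
20 log₁₀(0.31289) = -10.092 dB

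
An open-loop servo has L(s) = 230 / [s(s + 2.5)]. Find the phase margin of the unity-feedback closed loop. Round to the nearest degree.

Gain crossover: |L(jω)| = 1 at ω ≈ 15.1 rad/sec.
∠L(j15.1) = −90° − arctan(15.1/2.5) ≈ -170.58°
PM = 180° + (-170.58°) = 9.42°

9°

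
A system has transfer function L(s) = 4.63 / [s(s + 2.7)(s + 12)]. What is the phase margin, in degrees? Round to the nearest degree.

86 deg

Gain crossover: |L(jω)| = 1 at ω ≈ 0.143 rad/s.
∠L(j0.143) = −90° − arctan(0.143/2.7) − arctan(0.143/12) ≈ -93.71°
PM = 180° + (-93.71°) = 86.29°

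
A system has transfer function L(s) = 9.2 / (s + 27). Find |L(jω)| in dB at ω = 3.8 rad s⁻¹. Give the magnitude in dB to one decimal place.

-9.4 dB

|j3.8 + 27| = √(3.8² + 27²) = 27.27
|L(j3.8)| = 9.2 / 27.27 = 0.33742
20 log₁₀(0.33742) = -9.44 dB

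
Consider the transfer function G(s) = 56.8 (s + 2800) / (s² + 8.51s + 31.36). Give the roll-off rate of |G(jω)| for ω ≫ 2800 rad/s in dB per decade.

-20 dB/decade

With 1 zero and 2 poles, the high-frequency asymptotic slope is 20 × (1 − 2) = -20 dB/decade.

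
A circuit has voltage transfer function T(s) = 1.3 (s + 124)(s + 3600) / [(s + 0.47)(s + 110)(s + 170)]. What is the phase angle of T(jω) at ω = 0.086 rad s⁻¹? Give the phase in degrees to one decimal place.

∠(j0.086 + 124) = arctan(0.086/124) = 0.04°
∠(j0.086 + 3600) = arctan(0.086/3600) = 0.00°
∠(j0.086 + 0.47) = arctan(0.086/0.47) = 10.37°
∠(j0.086 + 110) = arctan(0.086/110) = 0.04°
∠(j0.086 + 170) = arctan(0.086/170) = 0.03°
∠T(j0.086) = 0.04° + 0.00° − (10.37° + 0.04° + 0.03°) = -10.40°

-10.4°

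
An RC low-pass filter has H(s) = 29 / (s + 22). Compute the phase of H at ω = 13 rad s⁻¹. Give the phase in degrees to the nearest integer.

∠(j13 + 22) = arctan(13/22) = 30.58°
∠H(j13) = −30.58° = -30.58°

-31°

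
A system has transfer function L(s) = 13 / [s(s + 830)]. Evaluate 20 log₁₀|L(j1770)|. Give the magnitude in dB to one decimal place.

|j1770 + 830| = √(1770² + 830²) = 1955
|j1770| = 1770
|L(j1770)| = 13 / (1955 × 1770) = 3.757e-06
20 log₁₀(3.757e-06) = -108.50 dB

-108.5 dB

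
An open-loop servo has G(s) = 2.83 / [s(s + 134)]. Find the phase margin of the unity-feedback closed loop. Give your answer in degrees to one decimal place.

90.0°

Gain crossover: |G(jω)| = 1 at ω ≈ 0.0211 rad s⁻¹.
∠G(j0.0211) = −90° − arctan(0.0211/134) ≈ -90.01°
PM = 180° + (-90.01°) = 89.99°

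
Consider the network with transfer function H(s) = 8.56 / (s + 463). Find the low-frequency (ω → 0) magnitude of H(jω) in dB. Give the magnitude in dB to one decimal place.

H(0) = 8.56 / 463 = 0.018488
20 log₁₀(0.018488) = -34.66 dB

-34.7 dB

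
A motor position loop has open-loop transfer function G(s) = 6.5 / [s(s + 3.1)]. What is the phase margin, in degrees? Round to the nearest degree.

Gain crossover: |G(jω)| = 1 at ω ≈ 1.81 rad s⁻¹.
∠G(j1.81) = −90° − arctan(1.81/3.1) ≈ -120.29°
PM = 180° + (-120.29°) = 59.71°

60°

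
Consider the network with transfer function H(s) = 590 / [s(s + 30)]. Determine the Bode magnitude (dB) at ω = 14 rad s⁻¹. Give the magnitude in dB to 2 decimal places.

2.10 dB

|j14 + 30| = √(14² + 30²) = 33.11
|j14| = 14
|H(j14)| = 590 / (33.11 × 14) = 1.273
20 log₁₀(1.273) = 2.096 dB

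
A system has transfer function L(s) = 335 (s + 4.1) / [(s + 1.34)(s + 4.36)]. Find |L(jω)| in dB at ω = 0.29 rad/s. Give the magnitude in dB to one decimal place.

|j0.29 + 4.1| = √(0.29² + 4.1²) = 4.11
|j0.29 + 1.34| = √(0.29² + 1.34²) = 1.371
|j0.29 + 4.36| = √(0.29² + 4.36²) = 4.37
|L(j0.29)| = 335 × 4.11 / (1.371 × 4.37) = 229.84
20 log₁₀(229.84) = 47.23 dB

47.2 dB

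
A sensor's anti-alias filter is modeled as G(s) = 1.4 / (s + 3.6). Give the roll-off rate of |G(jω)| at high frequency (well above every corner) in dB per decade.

-20 dB/decade

With 0 zeros and 1 pole, the high-frequency asymptotic slope is 20 × (0 − 1) = -20 dB/decade.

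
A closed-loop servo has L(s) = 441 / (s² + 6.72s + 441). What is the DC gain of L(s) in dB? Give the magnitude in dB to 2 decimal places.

0.00 dB

L(0) = 441 / 441 = 1
20 log₁₀(1) = 0.000 dB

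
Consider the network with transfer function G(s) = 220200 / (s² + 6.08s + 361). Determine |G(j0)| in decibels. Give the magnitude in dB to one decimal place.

55.7 dB

G(0) = 220200 / 361 = 609.97
20 log₁₀(609.97) = 55.71 dB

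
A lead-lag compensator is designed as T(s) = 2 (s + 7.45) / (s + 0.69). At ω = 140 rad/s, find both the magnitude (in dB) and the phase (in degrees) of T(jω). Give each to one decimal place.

|T| = 6.0 dB, ∠T = -2.8°

|j140 + 7.45| = √(140² + 7.45²) = 140.2
|j140 + 0.69| = √(140² + 0.69²) = 140
|T(j140)| = 2 × 140.2 / 140 = 2.0028
20 log₁₀(2.0028) = 6.03 dB
∠(j140 + 7.45) = arctan(140/7.45) = 86.95°
∠(j140 + 0.69) = arctan(140/0.69) = 89.72°
∠T(j140) = 86.95° − 89.72° = -2.76°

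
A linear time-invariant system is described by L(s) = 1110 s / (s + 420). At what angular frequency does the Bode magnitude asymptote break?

The single real pole at s = −420 gives a corner at ω = 420 rad/sec.

420 rad/sec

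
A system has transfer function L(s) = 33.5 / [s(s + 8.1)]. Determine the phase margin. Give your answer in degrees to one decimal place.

65.1°

Gain crossover: |L(jω)| = 1 at ω ≈ 3.75 rad/s.
∠L(j3.75) = −90° − arctan(3.75/8.1) ≈ -114.86°
PM = 180° + (-114.86°) = 65.14°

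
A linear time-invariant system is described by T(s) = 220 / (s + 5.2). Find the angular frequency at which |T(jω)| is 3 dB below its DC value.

For a single-pole low-pass, the −3 dB point is at the pole: ω = 5.2 rad s⁻¹.

5.2 rad s⁻¹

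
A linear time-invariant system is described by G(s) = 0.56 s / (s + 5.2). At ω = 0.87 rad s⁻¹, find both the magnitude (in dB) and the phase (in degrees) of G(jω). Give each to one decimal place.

|G| = -20.7 dB, ∠G = 80.5°

|j0.87| = 0.87
|j0.87 + 5.2| = √(0.87² + 5.2²) = 5.272
|G(j0.87)| = 0.56 × 0.87 / 5.272 = 0.092408
20 log₁₀(0.092408) = -20.69 dB
∠(j0.87) = 90.00°
∠(j0.87 + 5.2) = arctan(0.87/5.2) = 9.50°
∠G(j0.87) = 90.00° − 9.50° = 80.50°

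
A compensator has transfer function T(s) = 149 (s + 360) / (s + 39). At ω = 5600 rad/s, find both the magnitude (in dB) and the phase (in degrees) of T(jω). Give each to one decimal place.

|j5600 + 360| = √(5600² + 360²) = 5612
|j5600 + 39| = √(5600² + 39²) = 5600
|T(j5600)| = 149 × 5612 / 5600 = 149.3
20 log₁₀(149.3) = 43.48 dB
∠(j5600 + 360) = arctan(5600/360) = 86.32°
∠(j5600 + 39) = arctan(5600/39) = 89.60°
∠T(j5600) = 86.32° − 89.60° = -3.28°

|T| = 43.5 dB, ∠T = -3.3°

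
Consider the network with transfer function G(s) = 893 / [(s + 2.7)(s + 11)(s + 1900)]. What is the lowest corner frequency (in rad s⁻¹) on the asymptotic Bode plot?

Break frequencies occur at each pole and zero magnitude: 2.7 rad s⁻¹, 11 rad s⁻¹, 1900 rad s⁻¹.
The lowest is 2.7 rad s⁻¹.

2.7 rad s⁻¹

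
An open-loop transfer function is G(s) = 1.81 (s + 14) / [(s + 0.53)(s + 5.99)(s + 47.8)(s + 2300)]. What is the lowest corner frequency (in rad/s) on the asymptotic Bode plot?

Break frequencies occur at each pole and zero magnitude: 0.53 rad/s, 5.99 rad/s, 14 rad/s, 47.8 rad/s, 2300 rad/s.
The lowest is 0.53 rad/s.

0.53 rad/s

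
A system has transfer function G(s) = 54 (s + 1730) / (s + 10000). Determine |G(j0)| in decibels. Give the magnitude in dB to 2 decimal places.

19.41 dB

G(0) = 54 × 1730 / 10000 = 9.342
20 log₁₀(9.342) = 19.409 dB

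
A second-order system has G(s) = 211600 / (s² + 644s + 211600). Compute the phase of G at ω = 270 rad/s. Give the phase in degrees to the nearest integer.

∠[(j270)² + 644(j270) + 211600] = ∠[1.387e+05 + j1.7388e+05] = 51.42°
∠G(j270) = −51.42° = -51.42°

-51 deg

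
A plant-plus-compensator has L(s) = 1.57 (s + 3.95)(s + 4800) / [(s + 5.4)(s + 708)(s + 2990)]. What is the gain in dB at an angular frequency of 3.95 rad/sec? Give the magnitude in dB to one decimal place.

|j3.95 + 3.95| = √(3.95² + 3.95²) = 5.586
|j3.95 + 4800| = √(3.95² + 4800²) = 4800
|j3.95 + 5.4| = √(3.95² + 5.4²) = 6.69
|j3.95 + 708| = √(3.95² + 708²) = 708
|j3.95 + 2990| = √(3.95² + 2990²) = 2990
|L(j3.95)| = 1.57 × 5.586 × 4800 / (6.69 × 708 × 2990) = 0.0029722
20 log₁₀(0.0029722) = -50.54 dB

-50.5 dB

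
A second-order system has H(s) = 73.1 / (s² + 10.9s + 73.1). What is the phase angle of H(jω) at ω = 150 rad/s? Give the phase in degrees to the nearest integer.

∠[(j150)² + 10.9(j150) + 73.1] = ∠[-22427 + j1635] = 175.83°
∠H(j150) = −175.83° = -175.83°

-176°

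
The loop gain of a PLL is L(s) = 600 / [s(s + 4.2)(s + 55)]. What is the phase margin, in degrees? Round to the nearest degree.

59 deg

Gain crossover: |L(jω)| = 1 at ω ≈ 2.28 rad/s.
∠L(j2.28) = −90° − arctan(2.28/4.2) − arctan(2.28/55) ≈ -120.88°
PM = 180° + (-120.88°) = 59.12°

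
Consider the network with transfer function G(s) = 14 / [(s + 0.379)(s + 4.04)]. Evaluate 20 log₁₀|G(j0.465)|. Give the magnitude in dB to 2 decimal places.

15.18 dB

|j0.465 + 0.379| = √(0.465² + 0.379²) = 0.5999
|j0.465 + 4.04| = √(0.465² + 4.04²) = 4.067
|G(j0.465)| = 14 / (0.5999 × 4.067) = 5.7388
20 log₁₀(5.7388) = 15.176 dB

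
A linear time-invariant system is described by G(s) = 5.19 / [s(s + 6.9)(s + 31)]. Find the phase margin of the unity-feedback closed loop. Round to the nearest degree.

Gain crossover: |G(jω)| = 1 at ω ≈ 0.0243 rad/sec.
∠G(j0.0243) = −90° − arctan(0.0243/6.9) − arctan(0.0243/31) ≈ -90.25°
PM = 180° + (-90.25°) = 89.75°

90°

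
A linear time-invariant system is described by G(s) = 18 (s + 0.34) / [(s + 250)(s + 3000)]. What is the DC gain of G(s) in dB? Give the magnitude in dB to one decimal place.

G(0) = 18 × 0.34 / (250 × 3000) = 8.16e-06
20 log₁₀(8.16e-06) = -101.77 dB

-101.8 dB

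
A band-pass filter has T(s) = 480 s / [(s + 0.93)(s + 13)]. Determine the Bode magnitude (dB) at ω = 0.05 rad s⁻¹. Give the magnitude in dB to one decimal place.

5.9 dB

|j0.05| = 0.05
|j0.05 + 0.93| = √(0.05² + 0.93²) = 0.9313
|j0.05 + 13| = √(0.05² + 13²) = 13
|T(j0.05)| = 480 × 0.05 / (0.9313 × 13) = 1.9822
20 log₁₀(1.9822) = 5.94 dB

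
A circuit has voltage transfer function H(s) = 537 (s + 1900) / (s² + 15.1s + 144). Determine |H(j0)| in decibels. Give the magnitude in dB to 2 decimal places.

77.01 dB

H(0) = 537 × 1900 / 144 = 7085.4
20 log₁₀(7085.4) = 77.007 dB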